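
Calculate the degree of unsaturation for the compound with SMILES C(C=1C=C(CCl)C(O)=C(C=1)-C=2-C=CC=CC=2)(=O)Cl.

9

Molecular formula from the SMILES: C14H10Cl2O2.
DoU = (2C + 2 + N − H − X)/2 = (2·14 + 2 + 0 − 10 − 2)/2 = 18/2 = 9.
(Structurally: 2 ring(s) + 7 π bond(s) = 9.)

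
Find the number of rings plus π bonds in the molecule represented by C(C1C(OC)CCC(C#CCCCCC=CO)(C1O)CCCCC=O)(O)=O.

Molecular formula from the SMILES: C21H32O6.
DoU = (2C + 2 + N − H − X)/2 = (2·21 + 2 + 0 − 32 − 0)/2 = 12/2 = 6.
(Structurally: 1 ring(s) + 5 π bond(s) = 6.)

6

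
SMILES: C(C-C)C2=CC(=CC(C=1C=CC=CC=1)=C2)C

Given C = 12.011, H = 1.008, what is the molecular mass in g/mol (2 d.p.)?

210.32

Molecular formula: C16H18.
M = 16×12.011 + 18×1.008 = 210.32 g/mol.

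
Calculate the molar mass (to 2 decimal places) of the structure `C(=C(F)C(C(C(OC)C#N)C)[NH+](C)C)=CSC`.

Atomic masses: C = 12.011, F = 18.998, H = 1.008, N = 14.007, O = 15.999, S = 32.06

Molecular formula: C12H20FN2OS+.
M = 12×12.011 + 1×18.998 + 20×1.008 + 2×14.007 + 1×15.999 + 1×32.06 = 259.36 g/mol.

259.36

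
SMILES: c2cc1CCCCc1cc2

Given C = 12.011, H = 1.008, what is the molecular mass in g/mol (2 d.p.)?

132.21

Molecular formula: C10H12.
M = 10×12.011 + 12×1.008 = 132.21 g/mol.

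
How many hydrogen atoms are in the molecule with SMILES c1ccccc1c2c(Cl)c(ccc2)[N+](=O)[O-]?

8

Hydrogens are implicit in SMILES; fill each atom to its normal valence:
  8 × C (aromatic): 1 H each → 8
  4 × C (aromatic): no H
  1 × Cl: no H
  1 × N (charge +1): no H
  1 × O: no H
  1 × O (charge -1): no H
  Total hydrogens = 8.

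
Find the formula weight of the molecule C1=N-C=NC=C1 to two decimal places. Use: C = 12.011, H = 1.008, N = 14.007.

80.09

Molecular formula: C4H4N2.
M = 4×12.011 + 4×1.008 + 2×14.007 = 80.09 g/mol.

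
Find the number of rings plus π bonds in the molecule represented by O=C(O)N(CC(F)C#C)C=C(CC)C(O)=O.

Molecular formula from the SMILES: C10H12FNO4.
DoU = (2C + 2 + N − H − X)/2 = (2·10 + 2 + 1 − 12 − 1)/2 = 10/2 = 5.
(Structurally: 0 ring(s) + 5 π bond(s) = 5.)

5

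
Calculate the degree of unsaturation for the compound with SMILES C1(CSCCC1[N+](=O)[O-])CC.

Molecular formula from the SMILES: C7H13NO2S.
DoU = (2C + 2 + N − H − X)/2 = (2·7 + 2 + 1 − 13 − 0)/2 = 4/2 = 2.
(Structurally: 1 ring(s) + 1 π bond(s) = 2.)

2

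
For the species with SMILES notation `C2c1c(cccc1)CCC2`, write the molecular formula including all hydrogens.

Heavy atoms from the SMILES: 10 C.
Implicit hydrogens by atom environment:
  4 × C: 2 H each → 8
  4 × C (aromatic): 1 H each → 4
  2 × C (aromatic): no H
  Total hydrogens = 12.
Molecular formula: C10H12

C10H12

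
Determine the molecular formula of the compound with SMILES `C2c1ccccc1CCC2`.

Heavy atoms from the SMILES: 10 C.
Implicit hydrogens by atom environment:
  4 × C: 2 H each → 8
  4 × C (aromatic): 1 H each → 4
  2 × C (aromatic): no H
  Total hydrogens = 12.
Molecular formula: C10H12

C10H12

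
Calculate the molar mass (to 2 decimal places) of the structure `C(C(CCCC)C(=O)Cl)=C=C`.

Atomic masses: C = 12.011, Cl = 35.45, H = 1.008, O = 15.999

Molecular formula: C9H13ClO.
M = 9×12.011 + 1×35.45 + 13×1.008 + 1×15.999 = 172.65 g/mol.

172.65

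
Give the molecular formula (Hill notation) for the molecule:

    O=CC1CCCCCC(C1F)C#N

Heavy atoms from the SMILES: 10 C, 1 F, 1 N, 1 O.
Implicit hydrogens by atom environment:
  5 × C: 2 H each → 10
  4 × C: 1 H each → 4
  1 × C: no H
  1 × F: no H
  1 × N: no H
  1 × O: no H
  Total hydrogens = 14.
Molecular formula: C10H14FNO

C10H14FNO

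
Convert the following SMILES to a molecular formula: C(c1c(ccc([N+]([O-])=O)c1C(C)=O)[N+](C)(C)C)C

Heavy atoms from the SMILES: 13 C, 2 N, 3 O.
Implicit hydrogens by atom environment:
  5 × C: 3 H each → 15
  4 × C (aromatic): no H
  2 × C (aromatic): 1 H each → 2
  2 × N (charge +1): no H
  2 × O: no H
  1 × C: 2 H
  1 × C: no H
  1 × O (charge -1): no H
  Total hydrogens = 19.
Net charge +1.
Molecular formula: C13H19N2O3+

C13H19N2O3+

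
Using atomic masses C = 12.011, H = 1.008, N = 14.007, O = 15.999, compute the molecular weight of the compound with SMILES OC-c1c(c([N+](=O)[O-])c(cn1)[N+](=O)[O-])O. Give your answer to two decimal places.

215.12

Molecular formula: C6H5N3O6.
M = 6×12.011 + 5×1.008 + 3×14.007 + 6×15.999 = 215.12 g/mol.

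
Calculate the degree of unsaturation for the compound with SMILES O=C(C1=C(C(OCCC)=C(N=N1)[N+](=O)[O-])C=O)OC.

Molecular formula from the SMILES: C10H11N3O6.
DoU = (2C + 2 + N − H − X)/2 = (2·10 + 2 + 3 − 11 − 0)/2 = 14/2 = 7.
(Structurally: 1 ring(s) + 6 π bond(s) = 7.)

7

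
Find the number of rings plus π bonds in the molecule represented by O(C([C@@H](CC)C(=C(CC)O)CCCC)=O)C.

2

Molecular formula from the SMILES: C13H24O3.
DoU = (2C + 2 + N − H − X)/2 = (2·13 + 2 + 0 − 24 − 0)/2 = 4/2 = 2.
(Structurally: 0 ring(s) + 2 π bond(s) = 2.)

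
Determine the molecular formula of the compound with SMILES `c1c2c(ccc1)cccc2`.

C10H8

Heavy atoms from the SMILES: 10 C.
Implicit hydrogens by atom environment:
  8 × C (aromatic): 1 H each → 8
  2 × C (aromatic): no H
  Total hydrogens = 8.
Molecular formula: C10H8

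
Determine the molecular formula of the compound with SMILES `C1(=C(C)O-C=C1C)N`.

Heavy atoms from the SMILES: 6 C, 1 N, 1 O.
Implicit hydrogens by atom environment:
  3 × C (aromatic): no H
  2 × C: 3 H each → 6
  1 × C (aromatic): 1 H
  1 × N: 2 H
  1 × O (aromatic): no H
  Total hydrogens = 9.
Molecular formula: C6H9NO

C6H9NO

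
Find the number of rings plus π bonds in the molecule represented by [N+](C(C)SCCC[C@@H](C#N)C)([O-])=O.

3

Molecular formula from the SMILES: C8H14N2O2S.
DoU = (2C + 2 + N − H − X)/2 = (2·8 + 2 + 2 − 14 − 0)/2 = 6/2 = 3.
(Structurally: 0 ring(s) + 3 π bond(s) = 3.)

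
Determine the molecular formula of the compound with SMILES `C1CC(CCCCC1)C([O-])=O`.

Heavy atoms from the SMILES: 9 C, 2 O.
Implicit hydrogens by atom environment:
  7 × C: 2 H each → 14
  1 × C: 1 H
  1 × C: no H
  1 × O: no H
  1 × O (charge -1): no H
  Total hydrogens = 15.
Net charge -1.
Molecular formula: C9H15O2-

C9H15O2-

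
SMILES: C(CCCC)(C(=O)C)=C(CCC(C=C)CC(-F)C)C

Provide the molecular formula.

C17H29FO

Heavy atoms from the SMILES: 17 C, 1 F, 1 O.
Implicit hydrogens by atom environment:
  7 × C: 2 H each → 14
  4 × C: 3 H each → 12
  3 × C: 1 H each → 3
  3 × C: no H
  1 × F: no H
  1 × O: no H
  Total hydrogens = 29.
Molecular formula: C17H29FO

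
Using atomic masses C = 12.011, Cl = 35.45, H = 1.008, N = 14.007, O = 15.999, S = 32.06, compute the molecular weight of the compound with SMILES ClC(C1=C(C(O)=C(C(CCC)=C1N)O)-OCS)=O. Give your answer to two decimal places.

Molecular formula: C11H14ClNO4S.
M = 11×12.011 + 1×35.45 + 14×1.008 + 1×14.007 + 4×15.999 + 1×32.06 = 291.75 g/mol.

291.75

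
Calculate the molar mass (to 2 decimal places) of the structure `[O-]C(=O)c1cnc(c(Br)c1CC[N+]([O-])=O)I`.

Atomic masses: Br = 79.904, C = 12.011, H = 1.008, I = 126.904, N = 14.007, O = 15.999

Molecular formula: C8H5BrIN2O4-.
M = 1×79.904 + 8×12.011 + 5×1.008 + 1×126.904 + 2×14.007 + 4×15.999 = 399.95 g/mol.

399.95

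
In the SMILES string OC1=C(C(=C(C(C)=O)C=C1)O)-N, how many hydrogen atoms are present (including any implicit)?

Hydrogens are implicit in SMILES; fill each atom to its normal valence:
  4 × C (aromatic): no H
  2 × C (aromatic): 1 H each → 2
  2 × O: 1 H each → 2
  1 × C: 3 H
  1 × C: no H
  1 × N: 2 H
  1 × O: no H
  Total hydrogens = 9.

9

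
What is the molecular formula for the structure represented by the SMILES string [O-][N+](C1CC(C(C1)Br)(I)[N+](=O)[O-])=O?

C5H6BrIN2O4

Heavy atoms from the SMILES: 1 Br, 5 C, 1 I, 2 N, 4 O.
Implicit hydrogens by atom environment:
  2 × C: 2 H each → 4
  2 × C: 1 H each → 2
  2 × N (charge +1): no H
  2 × O: no H
  2 × O (charge -1): no H
  1 × Br: no H
  1 × C: no H
  1 × I: no H
  Total hydrogens = 6.
Molecular formula: C5H6BrIN2O4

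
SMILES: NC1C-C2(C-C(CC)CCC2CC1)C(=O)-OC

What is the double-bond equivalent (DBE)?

Molecular formula from the SMILES: C14H25NO2.
DoU = (2C + 2 + N − H − X)/2 = (2·14 + 2 + 1 − 25 − 0)/2 = 6/2 = 3.
(Structurally: 2 ring(s) + 1 π bond(s) = 3.)

3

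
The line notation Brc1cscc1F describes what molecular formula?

C4H2BrFS

Heavy atoms from the SMILES: 1 Br, 4 C, 1 F, 1 S.
Implicit hydrogens by atom environment:
  2 × C (aromatic): 1 H each → 2
  2 × C (aromatic): no H
  1 × Br: no H
  1 × F: no H
  1 × S (aromatic): no H
  Total hydrogens = 2.
Molecular formula: C4H2BrFS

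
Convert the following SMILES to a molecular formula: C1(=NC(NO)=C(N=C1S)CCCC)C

C9H15N3OS

Heavy atoms from the SMILES: 9 C, 3 N, 1 O, 1 S.
Implicit hydrogens by atom environment:
  4 × C (aromatic): no H
  3 × C: 2 H each → 6
  2 × C: 3 H each → 6
  2 × N (aromatic): no H
  1 × N: 1 H
  1 × O: 1 H
  1 × S: 1 H
  Total hydrogens = 15.
Molecular formula: C9H15N3OS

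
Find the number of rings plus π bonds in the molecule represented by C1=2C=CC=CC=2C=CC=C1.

7

Molecular formula from the SMILES: C10H8.
DoU = (2C + 2 + N − H − X)/2 = (2·10 + 2 + 0 − 8 − 0)/2 = 14/2 = 7.
(Structurally: 2 ring(s) + 5 π bond(s) = 7.)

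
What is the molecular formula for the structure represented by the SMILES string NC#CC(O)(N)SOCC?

C5H10N2O2S

Heavy atoms from the SMILES: 5 C, 2 N, 2 O, 1 S.
Implicit hydrogens by atom environment:
  3 × C: no H
  2 × N: 2 H each → 4
  1 × C: 3 H
  1 × C: 2 H
  1 × O: 1 H
  1 × O: no H
  1 × S: no H
  Total hydrogens = 10.
Molecular formula: C5H10N2O2S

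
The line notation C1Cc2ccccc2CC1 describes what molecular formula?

Heavy atoms from the SMILES: 10 C.
Implicit hydrogens by atom environment:
  4 × C: 2 H each → 8
  4 × C (aromatic): 1 H each → 4
  2 × C (aromatic): no H
  Total hydrogens = 12.
Molecular formula: C10H12

C10H12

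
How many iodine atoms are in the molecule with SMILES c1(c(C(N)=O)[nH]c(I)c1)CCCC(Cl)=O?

The symbol for iodine appears 1 time in the SMILES.

1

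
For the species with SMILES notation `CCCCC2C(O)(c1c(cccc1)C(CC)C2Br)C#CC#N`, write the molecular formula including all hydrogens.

Heavy atoms from the SMILES: 1 Br, 19 C, 1 N, 1 O.
Implicit hydrogens by atom environment:
  4 × C: 2 H each → 8
  4 × C (aromatic): 1 H each → 4
  4 × C: no H
  3 × C: 1 H each → 3
  2 × C: 3 H each → 6
  2 × C (aromatic): no H
  1 × Br: no H
  1 × N: no H
  1 × O: 1 H
  Total hydrogens = 22.
Molecular formula: C19H22BrNO

C19H22BrNO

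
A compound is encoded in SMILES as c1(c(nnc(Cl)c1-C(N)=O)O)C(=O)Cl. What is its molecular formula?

Heavy atoms from the SMILES: 6 C, 2 Cl, 3 N, 3 O.
Implicit hydrogens by atom environment:
  4 × C (aromatic): no H
  2 × C: no H
  2 × Cl: no H
  2 × N (aromatic): no H
  2 × O: no H
  1 × N: 2 H
  1 × O: 1 H
  Total hydrogens = 3.
Molecular formula: C6H3Cl2N3O3

C6H3Cl2N3O3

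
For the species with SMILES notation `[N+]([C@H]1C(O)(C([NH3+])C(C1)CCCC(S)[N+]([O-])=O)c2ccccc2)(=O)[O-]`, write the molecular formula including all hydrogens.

C15H22N3O5S+

Heavy atoms from the SMILES: 15 C, 3 N, 5 O, 1 S.
Implicit hydrogens by atom environment:
  5 × C (aromatic): 1 H each → 5
  4 × C: 2 H each → 8
  4 × C: 1 H each → 4
  2 × N (charge +1): no H
  2 × O: no H
  2 × O (charge -1): no H
  1 × C: no H
  1 × C (aromatic): no H
  1 × N (charge +1): 3 H
  1 × O: 1 H
  1 × S: 1 H
  Total hydrogens = 22.
Net charge +1.
Molecular formula: C15H22N3O5S+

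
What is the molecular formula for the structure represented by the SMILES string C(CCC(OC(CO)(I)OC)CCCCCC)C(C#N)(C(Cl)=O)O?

C16H27ClINO5

Heavy atoms from the SMILES: 16 C, 1 Cl, 1 I, 1 N, 5 O.
Implicit hydrogens by atom environment:
  9 × C: 2 H each → 18
  4 × C: no H
  3 × O: no H
  2 × C: 3 H each → 6
  2 × O: 1 H each → 2
  1 × C: 1 H
  1 × Cl: no H
  1 × I: no H
  1 × N: no H
  Total hydrogens = 27.
Molecular formula: C16H27ClINO5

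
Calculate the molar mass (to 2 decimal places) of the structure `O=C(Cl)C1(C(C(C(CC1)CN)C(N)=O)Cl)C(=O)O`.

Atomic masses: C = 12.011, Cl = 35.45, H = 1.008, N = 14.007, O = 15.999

297.13

Molecular formula: C10H14Cl2N2O4.
M = 10×12.011 + 2×35.45 + 14×1.008 + 2×14.007 + 4×15.999 = 297.13 g/mol.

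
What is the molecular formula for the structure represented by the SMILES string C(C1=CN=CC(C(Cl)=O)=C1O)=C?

C8H6ClNO2

Heavy atoms from the SMILES: 8 C, 1 Cl, 1 N, 2 O.
Implicit hydrogens by atom environment:
  3 × C (aromatic): no H
  2 × C (aromatic): 1 H each → 2
  1 × C: 2 H
  1 × C: 1 H
  1 × C: no H
  1 × Cl: no H
  1 × N (aromatic): no H
  1 × O: 1 H
  1 × O: no H
  Total hydrogens = 6.
Molecular formula: C8H6ClNO2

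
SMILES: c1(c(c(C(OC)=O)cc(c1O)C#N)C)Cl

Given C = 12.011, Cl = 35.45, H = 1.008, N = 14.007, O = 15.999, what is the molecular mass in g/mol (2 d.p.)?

Molecular formula: C10H8ClNO3.
M = 10×12.011 + 1×35.45 + 8×1.008 + 1×14.007 + 3×15.999 = 225.63 g/mol.

225.63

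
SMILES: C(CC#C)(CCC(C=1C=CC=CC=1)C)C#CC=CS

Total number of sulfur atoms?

1

The symbol for sulfur appears 1 time in the SMILES.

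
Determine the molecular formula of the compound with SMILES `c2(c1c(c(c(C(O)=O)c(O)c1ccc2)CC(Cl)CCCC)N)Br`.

C17H19BrClNO3

Heavy atoms from the SMILES: 1 Br, 17 C, 1 Cl, 1 N, 3 O.
Implicit hydrogens by atom environment:
  7 × C (aromatic): no H
  4 × C: 2 H each → 8
  3 × C (aromatic): 1 H each → 3
  2 × O: 1 H each → 2
  1 × Br: no H
  1 × C: 3 H
  1 × C: 1 H
  1 × C: no H
  1 × Cl: no H
  1 × N: 2 H
  1 × O: no H
  Total hydrogens = 19.
Molecular formula: C17H19BrClNO3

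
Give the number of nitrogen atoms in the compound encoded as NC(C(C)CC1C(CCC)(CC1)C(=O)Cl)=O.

1

The symbol for nitrogen appears 1 time in the SMILES.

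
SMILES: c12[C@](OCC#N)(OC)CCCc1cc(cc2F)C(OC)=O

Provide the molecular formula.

Heavy atoms from the SMILES: 15 C, 1 F, 1 N, 4 O.
Implicit hydrogens by atom environment:
  4 × C: 2 H each → 8
  4 × C (aromatic): no H
  4 × O: no H
  3 × C: no H
  2 × C: 3 H each → 6
  2 × C (aromatic): 1 H each → 2
  1 × F: no H
  1 × N: no H
  Total hydrogens = 16.
Molecular formula: C15H16FNO4

C15H16FNO4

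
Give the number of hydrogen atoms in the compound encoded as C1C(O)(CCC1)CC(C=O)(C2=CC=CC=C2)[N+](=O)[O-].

17

Hydrogens are implicit in SMILES; fill each atom to its normal valence:
  5 × C: 2 H each → 10
  5 × C (aromatic): 1 H each → 5
  2 × C: no H
  2 × O: no H
  1 × C: 1 H
  1 × C (aromatic): no H
  1 × N (charge +1): no H
  1 × O: 1 H
  1 × O (charge -1): no H
  Total hydrogens = 17.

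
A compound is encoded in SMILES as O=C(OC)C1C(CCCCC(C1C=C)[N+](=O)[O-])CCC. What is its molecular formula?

C15H25NO4

Heavy atoms from the SMILES: 15 C, 1 N, 4 O.
Implicit hydrogens by atom environment:
  7 × C: 2 H each → 14
  5 × C: 1 H each → 5
  3 × O: no H
  2 × C: 3 H each → 6
  1 × C: no H
  1 × N (charge +1): no H
  1 × O (charge -1): no H
  Total hydrogens = 25.
Molecular formula: C15H25NO4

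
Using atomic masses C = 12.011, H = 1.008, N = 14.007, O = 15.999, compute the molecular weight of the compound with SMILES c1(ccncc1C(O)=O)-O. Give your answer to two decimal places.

Molecular formula: C6H5NO3.
M = 6×12.011 + 5×1.008 + 1×14.007 + 3×15.999 = 139.11 g/mol.

139.11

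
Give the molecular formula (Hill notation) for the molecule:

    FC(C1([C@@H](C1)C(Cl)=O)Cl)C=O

Heavy atoms from the SMILES: 6 C, 2 Cl, 1 F, 2 O.
Implicit hydrogens by atom environment:
  3 × C: 1 H each → 3
  2 × C: no H
  2 × Cl: no H
  2 × O: no H
  1 × C: 2 H
  1 × F: no H
  Total hydrogens = 5.
Molecular formula: C6H5Cl2FO2

C6H5Cl2FO2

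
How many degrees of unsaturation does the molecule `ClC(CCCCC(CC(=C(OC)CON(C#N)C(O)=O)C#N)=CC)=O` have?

8

Molecular formula from the SMILES: C16H20ClN3O5.
DoU = (2C + 2 + N − H − X)/2 = (2·16 + 2 + 3 − 20 − 1)/2 = 16/2 = 8.
(Structurally: 0 ring(s) + 8 π bond(s) = 8.)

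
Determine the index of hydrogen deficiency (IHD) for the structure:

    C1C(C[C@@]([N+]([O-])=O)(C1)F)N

2

Molecular formula from the SMILES: C5H9FN2O2.
DoU = (2C + 2 + N − H − X)/2 = (2·5 + 2 + 2 − 9 − 1)/2 = 4/2 = 2.
(Structurally: 1 ring(s) + 1 π bond(s) = 2.)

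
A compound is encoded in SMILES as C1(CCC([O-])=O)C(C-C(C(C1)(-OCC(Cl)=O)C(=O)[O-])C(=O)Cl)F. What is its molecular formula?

Heavy atoms from the SMILES: 13 C, 2 Cl, 1 F, 7 O.
Implicit hydrogens by atom environment:
  5 × C: 2 H each → 10
  5 × C: no H
  5 × O: no H
  3 × C: 1 H each → 3
  2 × Cl: no H
  2 × O (charge -1): no H
  1 × F: no H
  Total hydrogens = 13.
Net charge -2.
Molecular formula: [C13H13Cl2FO7]2-

[C13H13Cl2FO7]2-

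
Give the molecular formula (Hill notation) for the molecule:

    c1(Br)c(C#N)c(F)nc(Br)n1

C5Br2FN3

Heavy atoms from the SMILES: 2 Br, 5 C, 1 F, 3 N.
Implicit hydrogens by atom environment:
  4 × C (aromatic): no H
  2 × Br: no H
  2 × N (aromatic): no H
  1 × C: no H
  1 × F: no H
  1 × N: no H
  Total hydrogens = 0.
Molecular formula: C5Br2FN3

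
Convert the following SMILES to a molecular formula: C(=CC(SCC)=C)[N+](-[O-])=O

Heavy atoms from the SMILES: 6 C, 1 N, 2 O, 1 S.
Implicit hydrogens by atom environment:
  2 × C: 2 H each → 4
  2 × C: 1 H each → 2
  1 × C: 3 H
  1 × C: no H
  1 × N (charge +1): no H
  1 × O: no H
  1 × O (charge -1): no H
  1 × S: no H
  Total hydrogens = 9.
Molecular formula: C6H9NO2S

C6H9NO2S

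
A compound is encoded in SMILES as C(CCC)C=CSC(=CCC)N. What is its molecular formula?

C10H19NS

Heavy atoms from the SMILES: 10 C, 1 N, 1 S.
Implicit hydrogens by atom environment:
  4 × C: 2 H each → 8
  3 × C: 1 H each → 3
  2 × C: 3 H each → 6
  1 × C: no H
  1 × N: 2 H
  1 × S: no H
  Total hydrogens = 19.
Molecular formula: C10H19NS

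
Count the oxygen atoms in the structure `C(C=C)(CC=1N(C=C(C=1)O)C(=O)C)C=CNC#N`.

The symbol for oxygen appears 2 times in the SMILES.

2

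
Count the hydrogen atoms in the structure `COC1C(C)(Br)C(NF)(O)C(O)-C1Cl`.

12

Hydrogens are implicit in SMILES; fill each atom to its normal valence:
  3 × C: 1 H each → 3
  2 × C: 3 H each → 6
  2 × C: no H
  2 × O: 1 H each → 2
  1 × Br: no H
  1 × Cl: no H
  1 × F: no H
  1 × N: 1 H
  1 × O: no H
  Total hydrogens = 12.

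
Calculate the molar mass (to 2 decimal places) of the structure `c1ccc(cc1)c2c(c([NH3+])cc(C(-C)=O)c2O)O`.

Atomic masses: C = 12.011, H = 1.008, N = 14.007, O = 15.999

244.27

Molecular formula: C14H14NO3+.
M = 14×12.011 + 14×1.008 + 1×14.007 + 3×15.999 = 244.27 g/mol.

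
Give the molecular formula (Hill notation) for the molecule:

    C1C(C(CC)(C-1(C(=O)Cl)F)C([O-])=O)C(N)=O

C9H10ClFNO4-

Heavy atoms from the SMILES: 9 C, 1 Cl, 1 F, 1 N, 4 O.
Implicit hydrogens by atom environment:
  5 × C: no H
  3 × O: no H
  2 × C: 2 H each → 4
  1 × C: 3 H
  1 × C: 1 H
  1 × Cl: no H
  1 × F: no H
  1 × N: 2 H
  1 × O (charge -1): no H
  Total hydrogens = 10.
Net charge -1.
Molecular formula: C9H10ClFNO4-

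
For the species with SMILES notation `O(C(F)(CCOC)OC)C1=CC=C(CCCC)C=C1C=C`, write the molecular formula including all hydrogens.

C17H25FO3

Heavy atoms from the SMILES: 17 C, 1 F, 3 O.
Implicit hydrogens by atom environment:
  6 × C: 2 H each → 12
  3 × C: 3 H each → 9
  3 × C (aromatic): 1 H each → 3
  3 × C (aromatic): no H
  3 × O: no H
  1 × C: 1 H
  1 × C: no H
  1 × F: no H
  Total hydrogens = 25.
Molecular formula: C17H25FO3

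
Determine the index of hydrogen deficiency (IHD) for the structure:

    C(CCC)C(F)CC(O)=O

1

Molecular formula from the SMILES: C7H13FO2.
DoU = (2C + 2 + N − H − X)/2 = (2·7 + 2 + 0 − 13 − 1)/2 = 2/2 = 1.
(Structurally: 0 ring(s) + 1 π bond(s) = 1.)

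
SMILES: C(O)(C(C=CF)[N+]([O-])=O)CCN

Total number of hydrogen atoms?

Hydrogens are implicit in SMILES; fill each atom to its normal valence:
  4 × C: 1 H each → 4
  2 × C: 2 H each → 4
  1 × F: no H
  1 × N: 2 H
  1 × N (charge +1): no H
  1 × O: 1 H
  1 × O: no H
  1 × O (charge -1): no H
  Total hydrogens = 11.

11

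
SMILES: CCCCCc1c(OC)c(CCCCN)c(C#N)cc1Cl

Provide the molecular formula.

C17H25ClN2O

Heavy atoms from the SMILES: 17 C, 1 Cl, 2 N, 1 O.
Implicit hydrogens by atom environment:
  8 × C: 2 H each → 16
  5 × C (aromatic): no H
  2 × C: 3 H each → 6
  1 × C (aromatic): 1 H
  1 × C: no H
  1 × Cl: no H
  1 × N: 2 H
  1 × N: no H
  1 × O: no H
  Total hydrogens = 25.
Molecular formula: C17H25ClN2O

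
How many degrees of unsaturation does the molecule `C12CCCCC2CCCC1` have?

2

Molecular formula from the SMILES: C10H18.
DoU = (2C + 2 + N − H − X)/2 = (2·10 + 2 + 0 − 18 − 0)/2 = 4/2 = 2.
(Structurally: 2 ring(s) + 0 π bond(s) = 2.)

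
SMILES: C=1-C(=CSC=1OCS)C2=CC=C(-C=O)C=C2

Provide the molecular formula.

C12H10O2S2

Heavy atoms from the SMILES: 12 C, 2 O, 2 S.
Implicit hydrogens by atom environment:
  6 × C (aromatic): 1 H each → 6
  4 × C (aromatic): no H
  2 × O: no H
  1 × C: 2 H
  1 × C: 1 H
  1 × S: 1 H
  1 × S (aromatic): no H
  Total hydrogens = 10.
Molecular formula: C12H10O2S2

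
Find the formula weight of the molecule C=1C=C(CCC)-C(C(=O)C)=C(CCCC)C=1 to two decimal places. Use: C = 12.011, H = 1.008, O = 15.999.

218.34

Molecular formula: C15H22O.
M = 15×12.011 + 22×1.008 + 1×15.999 = 218.34 g/mol.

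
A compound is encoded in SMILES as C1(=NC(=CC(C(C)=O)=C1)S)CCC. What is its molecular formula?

Heavy atoms from the SMILES: 10 C, 1 N, 1 O, 1 S.
Implicit hydrogens by atom environment:
  3 × C (aromatic): no H
  2 × C: 3 H each → 6
  2 × C: 2 H each → 4
  2 × C (aromatic): 1 H each → 2
  1 × C: no H
  1 × N (aromatic): no H
  1 × O: no H
  1 × S: 1 H
  Total hydrogens = 13.
Molecular formula: C10H13NOS

C10H13NOS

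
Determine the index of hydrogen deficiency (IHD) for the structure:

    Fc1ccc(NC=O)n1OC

Molecular formula from the SMILES: C6H7FN2O2.
DoU = (2C + 2 + N − H − X)/2 = (2·6 + 2 + 2 − 7 − 1)/2 = 8/2 = 4.
(Structurally: 1 ring(s) + 3 π bond(s) = 4.)

4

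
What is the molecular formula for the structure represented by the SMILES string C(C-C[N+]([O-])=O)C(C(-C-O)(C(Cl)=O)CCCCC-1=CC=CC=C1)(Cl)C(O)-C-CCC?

C22H33Cl2NO5

Heavy atoms from the SMILES: 22 C, 2 Cl, 1 N, 5 O.
Implicit hydrogens by atom environment:
  11 × C: 2 H each → 22
  5 × C (aromatic): 1 H each → 5
  3 × C: no H
  2 × Cl: no H
  2 × O: 1 H each → 2
  2 × O: no H
  1 × C: 3 H
  1 × C: 1 H
  1 × C (aromatic): no H
  1 × N (charge +1): no H
  1 × O (charge -1): no H
  Total hydrogens = 33.
Molecular formula: C22H33Cl2NO5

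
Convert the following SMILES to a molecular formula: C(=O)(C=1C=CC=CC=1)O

C7H6O2

Heavy atoms from the SMILES: 7 C, 2 O.
Implicit hydrogens by atom environment:
  5 × C (aromatic): 1 H each → 5
  1 × C (aromatic): no H
  1 × C: no H
  1 × O: 1 H
  1 × O: no H
  Total hydrogens = 6.
Molecular formula: C7H6O2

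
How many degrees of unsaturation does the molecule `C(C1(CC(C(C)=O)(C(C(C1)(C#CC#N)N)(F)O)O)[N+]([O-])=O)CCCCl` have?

Molecular formula from the SMILES: C15H19ClFN3O5.
DoU = (2C + 2 + N − H − X)/2 = (2·15 + 2 + 3 − 19 − 2)/2 = 14/2 = 7.
(Structurally: 1 ring(s) + 6 π bond(s) = 7.)

7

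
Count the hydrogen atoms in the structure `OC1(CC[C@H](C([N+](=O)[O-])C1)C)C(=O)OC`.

15

Hydrogens are implicit in SMILES; fill each atom to its normal valence:
  3 × C: 2 H each → 6
  3 × O: no H
  2 × C: 3 H each → 6
  2 × C: 1 H each → 2
  2 × C: no H
  1 × N (charge +1): no H
  1 × O: 1 H
  1 × O (charge -1): no H
  Total hydrogens = 15.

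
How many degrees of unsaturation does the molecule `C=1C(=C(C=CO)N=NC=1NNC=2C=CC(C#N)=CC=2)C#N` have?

13

Molecular formula from the SMILES: C14H10N6O.
DoU = (2C + 2 + N − H − X)/2 = (2·14 + 2 + 6 − 10 − 0)/2 = 26/2 = 13.
(Structurally: 2 ring(s) + 11 π bond(s) = 13.)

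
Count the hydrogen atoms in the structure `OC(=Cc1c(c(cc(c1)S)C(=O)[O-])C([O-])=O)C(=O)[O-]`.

5

Hydrogens are implicit in SMILES; fill each atom to its normal valence:
  4 × C (aromatic): no H
  4 × C: no H
  3 × O: no H
  3 × O (charge -1): no H
  2 × C (aromatic): 1 H each → 2
  1 × C: 1 H
  1 × O: 1 H
  1 × S: 1 H
  Total hydrogens = 5.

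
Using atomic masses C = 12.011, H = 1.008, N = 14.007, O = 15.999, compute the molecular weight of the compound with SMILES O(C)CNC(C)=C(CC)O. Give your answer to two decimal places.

Molecular formula: C7H15NO2.
M = 7×12.011 + 15×1.008 + 1×14.007 + 2×15.999 = 145.20 g/mol.

145.20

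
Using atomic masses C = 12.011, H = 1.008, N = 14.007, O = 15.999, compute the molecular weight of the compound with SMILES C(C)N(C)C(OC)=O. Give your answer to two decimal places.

117.15

Molecular formula: C5H11NO2.
M = 5×12.011 + 11×1.008 + 1×14.007 + 2×15.999 = 117.15 g/mol.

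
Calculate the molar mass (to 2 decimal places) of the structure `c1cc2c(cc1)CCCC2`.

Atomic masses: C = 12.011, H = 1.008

Molecular formula: C10H12.
M = 10×12.011 + 12×1.008 = 132.21 g/mol.

132.21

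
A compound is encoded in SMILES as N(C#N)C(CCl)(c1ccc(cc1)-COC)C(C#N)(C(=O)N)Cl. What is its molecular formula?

C14H14Cl2N4O2

Heavy atoms from the SMILES: 14 C, 2 Cl, 4 N, 2 O.
Implicit hydrogens by atom environment:
  5 × C: no H
  4 × C (aromatic): 1 H each → 4
  2 × C: 2 H each → 4
  2 × C (aromatic): no H
  2 × Cl: no H
  2 × N: no H
  2 × O: no H
  1 × C: 3 H
  1 × N: 2 H
  1 × N: 1 H
  Total hydrogens = 14.
Molecular formula: C14H14Cl2N4O2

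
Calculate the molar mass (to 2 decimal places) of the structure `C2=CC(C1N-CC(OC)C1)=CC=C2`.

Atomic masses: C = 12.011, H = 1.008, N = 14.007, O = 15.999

Molecular formula: C11H15NO.
M = 11×12.011 + 15×1.008 + 1×14.007 + 1×15.999 = 177.25 g/mol.

177.25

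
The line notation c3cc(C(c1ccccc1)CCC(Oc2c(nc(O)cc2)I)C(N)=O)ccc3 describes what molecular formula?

C22H21IN2O3

Heavy atoms from the SMILES: 22 C, 1 I, 2 N, 3 O.
Implicit hydrogens by atom environment:
  12 × C (aromatic): 1 H each → 12
  5 × C (aromatic): no H
  2 × C: 2 H each → 4
  2 × C: 1 H each → 2
  2 × O: no H
  1 × C: no H
  1 × I: no H
  1 × N: 2 H
  1 × N (aromatic): no H
  1 × O: 1 H
  Total hydrogens = 21.
Molecular formula: C22H21IN2O3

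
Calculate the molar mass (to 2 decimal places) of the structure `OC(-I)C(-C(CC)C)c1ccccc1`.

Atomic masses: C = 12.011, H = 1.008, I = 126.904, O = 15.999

304.17

Molecular formula: C12H17IO.
M = 12×12.011 + 17×1.008 + 1×126.904 + 1×15.999 = 304.17 g/mol.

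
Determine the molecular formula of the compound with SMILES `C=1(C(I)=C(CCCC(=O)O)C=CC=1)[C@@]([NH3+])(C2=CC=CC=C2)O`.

C17H19INO3+

Heavy atoms from the SMILES: 17 C, 1 I, 1 N, 3 O.
Implicit hydrogens by atom environment:
  8 × C (aromatic): 1 H each → 8
  4 × C (aromatic): no H
  3 × C: 2 H each → 6
  2 × C: no H
  2 × O: 1 H each → 2
  1 × I: no H
  1 × N (charge +1): 3 H
  1 × O: no H
  Total hydrogens = 19.
Net charge +1.
Molecular formula: C17H19INO3+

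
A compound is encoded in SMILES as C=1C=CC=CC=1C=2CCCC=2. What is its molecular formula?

Heavy atoms from the SMILES: 11 C.
Implicit hydrogens by atom environment:
  5 × C (aromatic): 1 H each → 5
  3 × C: 2 H each → 6
  1 × C: 1 H
  1 × C: no H
  1 × C (aromatic): no H
  Total hydrogens = 12.
Molecular formula: C11H12

C11H12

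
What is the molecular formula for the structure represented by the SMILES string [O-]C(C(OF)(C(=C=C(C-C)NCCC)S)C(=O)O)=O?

Heavy atoms from the SMILES: 11 C, 1 F, 1 N, 5 O, 1 S.
Implicit hydrogens by atom environment:
  6 × C: no H
  3 × C: 2 H each → 6
  3 × O: no H
  2 × C: 3 H each → 6
  1 × F: no H
  1 × N: 1 H
  1 × O: 1 H
  1 × O (charge -1): no H
  1 × S: 1 H
  Total hydrogens = 15.
Net charge -1.
Molecular formula: C11H15FNO5S-

C11H15FNO5S-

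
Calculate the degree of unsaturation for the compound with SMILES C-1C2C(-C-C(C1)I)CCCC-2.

2

Molecular formula from the SMILES: C10H17I.
DoU = (2C + 2 + N − H − X)/2 = (2·10 + 2 + 0 − 17 − 1)/2 = 4/2 = 2.
(Structurally: 2 ring(s) + 0 π bond(s) = 2.)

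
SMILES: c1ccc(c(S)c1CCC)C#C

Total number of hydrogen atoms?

12

Hydrogens are implicit in SMILES; fill each atom to its normal valence:
  3 × C (aromatic): 1 H each → 3
  3 × C (aromatic): no H
  2 × C: 2 H each → 4
  1 × C: 3 H
  1 × C: 1 H
  1 × C: no H
  1 × S: 1 H
  Total hydrogens = 12.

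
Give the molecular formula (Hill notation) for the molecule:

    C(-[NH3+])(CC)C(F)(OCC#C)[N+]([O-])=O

C7H12FN2O3+

Heavy atoms from the SMILES: 7 C, 1 F, 2 N, 3 O.
Implicit hydrogens by atom environment:
  2 × C: 2 H each → 4
  2 × C: 1 H each → 2
  2 × C: no H
  2 × O: no H
  1 × C: 3 H
  1 × F: no H
  1 × N (charge +1): 3 H
  1 × N (charge +1): no H
  1 × O (charge -1): no H
  Total hydrogens = 12.
Net charge +1.
Molecular formula: C7H12FN2O3+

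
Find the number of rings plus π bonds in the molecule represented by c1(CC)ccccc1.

4

Molecular formula from the SMILES: C8H10.
DoU = (2C + 2 + N − H − X)/2 = (2·8 + 2 + 0 − 10 − 0)/2 = 8/2 = 4.
(Structurally: 1 ring(s) + 3 π bond(s) = 4.)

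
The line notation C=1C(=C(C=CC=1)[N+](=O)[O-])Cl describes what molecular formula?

Heavy atoms from the SMILES: 6 C, 1 Cl, 1 N, 2 O.
Implicit hydrogens by atom environment:
  4 × C (aromatic): 1 H each → 4
  2 × C (aromatic): no H
  1 × Cl: no H
  1 × N (charge +1): no H
  1 × O: no H
  1 × O (charge -1): no H
  Total hydrogens = 4.
Molecular formula: C6H4ClNO2

C6H4ClNO2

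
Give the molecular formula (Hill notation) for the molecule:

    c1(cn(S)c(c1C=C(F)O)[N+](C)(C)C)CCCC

Heavy atoms from the SMILES: 13 C, 1 F, 2 N, 1 O, 1 S.
Implicit hydrogens by atom environment:
  4 × C: 3 H each → 12
  3 × C: 2 H each → 6
  3 × C (aromatic): no H
  1 × C (aromatic): 1 H
  1 × C: 1 H
  1 × C: no H
  1 × F: no H
  1 × N (aromatic): no H
  1 × N (charge +1): no H
  1 × O: 1 H
  1 × S: 1 H
  Total hydrogens = 22.
Net charge +1.
Molecular formula: C13H22FN2OS+

C13H22FN2OS+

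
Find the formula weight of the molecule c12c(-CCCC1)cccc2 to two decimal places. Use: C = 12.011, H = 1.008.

132.21

Molecular formula: C10H12.
M = 10×12.011 + 12×1.008 = 132.21 g/mol.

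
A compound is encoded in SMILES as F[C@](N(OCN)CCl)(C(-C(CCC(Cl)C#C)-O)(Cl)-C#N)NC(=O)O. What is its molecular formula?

Heavy atoms from the SMILES: 12 C, 3 Cl, 1 F, 4 N, 4 O.
Implicit hydrogens by atom environment:
  5 × C: no H
  4 × C: 2 H each → 8
  3 × C: 1 H each → 3
  3 × Cl: no H
  2 × N: no H
  2 × O: 1 H each → 2
  2 × O: no H
  1 × F: no H
  1 × N: 2 H
  1 × N: 1 H
  Total hydrogens = 16.
Molecular formula: C12H16Cl3FN4O4

C12H16Cl3FN4O4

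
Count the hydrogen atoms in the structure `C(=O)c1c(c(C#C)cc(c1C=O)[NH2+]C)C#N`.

Hydrogens are implicit in SMILES; fill each atom to its normal valence:
  5 × C (aromatic): no H
  3 × C: 1 H each → 3
  2 × C: no H
  2 × O: no H
  1 × C: 3 H
  1 × C (aromatic): 1 H
  1 × N (charge +1): 2 H
  1 × N: no H
  Total hydrogens = 9.

9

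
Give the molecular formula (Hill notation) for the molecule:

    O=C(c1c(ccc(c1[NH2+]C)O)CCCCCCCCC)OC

Heavy atoms from the SMILES: 18 C, 1 N, 3 O.
Implicit hydrogens by atom environment:
  8 × C: 2 H each → 16
  4 × C (aromatic): no H
  3 × C: 3 H each → 9
  2 × C (aromatic): 1 H each → 2
  2 × O: no H
  1 × C: no H
  1 × N (charge +1): 2 H
  1 × O: 1 H
  Total hydrogens = 30.
Net charge +1.
Molecular formula: C18H30NO3+

C18H30NO3+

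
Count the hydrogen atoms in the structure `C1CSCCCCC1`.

14

Hydrogens are implicit in SMILES; fill each atom to its normal valence:
  7 × C: 2 H each → 14
  1 × S: no H
  Total hydrogens = 14.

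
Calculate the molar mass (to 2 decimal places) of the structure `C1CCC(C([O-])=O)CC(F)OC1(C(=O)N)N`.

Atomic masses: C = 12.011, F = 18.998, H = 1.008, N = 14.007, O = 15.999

Molecular formula: C9H14FN2O4-.
M = 9×12.011 + 1×18.998 + 14×1.008 + 2×14.007 + 4×15.999 = 233.22 g/mol.

233.22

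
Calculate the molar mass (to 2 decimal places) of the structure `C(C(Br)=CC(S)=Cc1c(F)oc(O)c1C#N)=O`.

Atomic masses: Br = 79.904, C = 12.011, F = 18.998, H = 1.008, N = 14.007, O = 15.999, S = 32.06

318.12

Molecular formula: C10H5BrFNO3S.
M = 1×79.904 + 10×12.011 + 1×18.998 + 5×1.008 + 1×14.007 + 3×15.999 + 1×32.06 = 318.12 g/mol.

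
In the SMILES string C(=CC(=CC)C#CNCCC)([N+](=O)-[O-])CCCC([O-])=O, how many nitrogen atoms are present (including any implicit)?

The symbol for nitrogen appears 2 times in the SMILES.

2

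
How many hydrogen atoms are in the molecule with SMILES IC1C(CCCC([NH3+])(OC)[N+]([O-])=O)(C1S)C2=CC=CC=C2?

Hydrogens are implicit in SMILES; fill each atom to its normal valence:
  5 × C (aromatic): 1 H each → 5
  3 × C: 2 H each → 6
  2 × C: 1 H each → 2
  2 × C: no H
  2 × O: no H
  1 × C: 3 H
  1 × C (aromatic): no H
  1 × I: no H
  1 × N (charge +1): 3 H
  1 × N (charge +1): no H
  1 × O (charge -1): no H
  1 × S: 1 H
  Total hydrogens = 20.

20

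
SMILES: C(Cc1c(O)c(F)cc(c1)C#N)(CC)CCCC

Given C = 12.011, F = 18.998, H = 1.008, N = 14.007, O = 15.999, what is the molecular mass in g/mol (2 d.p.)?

249.33

Molecular formula: C15H20FNO.
M = 15×12.011 + 1×18.998 + 20×1.008 + 1×14.007 + 1×15.999 = 249.33 g/mol.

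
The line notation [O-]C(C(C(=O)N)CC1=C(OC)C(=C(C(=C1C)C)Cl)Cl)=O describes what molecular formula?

C13H14Cl2NO4-

Heavy atoms from the SMILES: 13 C, 2 Cl, 1 N, 4 O.
Implicit hydrogens by atom environment:
  6 × C (aromatic): no H
  3 × C: 3 H each → 9
  3 × O: no H
  2 × C: no H
  2 × Cl: no H
  1 × C: 2 H
  1 × C: 1 H
  1 × N: 2 H
  1 × O (charge -1): no H
  Total hydrogens = 14.
Net charge -1.
Molecular formula: C13H14Cl2NO4-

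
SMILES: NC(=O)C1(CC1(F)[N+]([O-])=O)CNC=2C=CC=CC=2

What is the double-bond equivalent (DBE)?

7

Molecular formula from the SMILES: C11H12FN3O3.
DoU = (2C + 2 + N − H − X)/2 = (2·11 + 2 + 3 − 12 − 1)/2 = 14/2 = 7.
(Structurally: 2 ring(s) + 5 π bond(s) = 7.)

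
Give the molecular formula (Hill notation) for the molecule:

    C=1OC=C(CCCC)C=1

C8H12O

Heavy atoms from the SMILES: 8 C, 1 O.
Implicit hydrogens by atom environment:
  3 × C: 2 H each → 6
  3 × C (aromatic): 1 H each → 3
  1 × C: 3 H
  1 × C (aromatic): no H
  1 × O (aromatic): no H
  Total hydrogens = 12.
Molecular formula: C8H12O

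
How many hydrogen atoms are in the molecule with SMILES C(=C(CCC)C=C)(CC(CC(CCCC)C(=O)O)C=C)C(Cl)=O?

29

Hydrogens are implicit in SMILES; fill each atom to its normal valence:
  9 × C: 2 H each → 18
  4 × C: 1 H each → 4
  4 × C: no H
  2 × C: 3 H each → 6
  2 × O: no H
  1 × Cl: no H
  1 × O: 1 H
  Total hydrogens = 29.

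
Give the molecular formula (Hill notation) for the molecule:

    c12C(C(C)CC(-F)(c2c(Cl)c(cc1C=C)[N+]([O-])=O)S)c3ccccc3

C19H17ClFNO2S

Heavy atoms from the SMILES: 19 C, 1 Cl, 1 F, 1 N, 2 O, 1 S.
Implicit hydrogens by atom environment:
  6 × C (aromatic): 1 H each → 6
  6 × C (aromatic): no H
  3 × C: 1 H each → 3
  2 × C: 2 H each → 4
  1 × C: 3 H
  1 × C: no H
  1 × Cl: no H
  1 × F: no H
  1 × N (charge +1): no H
  1 × O: no H
  1 × O (charge -1): no H
  1 × S: 1 H
  Total hydrogens = 17.
Molecular formula: C19H17ClFNO2S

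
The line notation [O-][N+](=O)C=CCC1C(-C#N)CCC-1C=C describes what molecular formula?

C11H14N2O2

Heavy atoms from the SMILES: 11 C, 2 N, 2 O.
Implicit hydrogens by atom environment:
  6 × C: 1 H each → 6
  4 × C: 2 H each → 8
  1 × C: no H
  1 × N: no H
  1 × N (charge +1): no H
  1 × O: no H
  1 × O (charge -1): no H
  Total hydrogens = 14.
Molecular formula: C11H14N2O2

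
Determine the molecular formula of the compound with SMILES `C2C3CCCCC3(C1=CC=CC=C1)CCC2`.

Heavy atoms from the SMILES: 16 C.
Implicit hydrogens by atom environment:
  8 × C: 2 H each → 16
  5 × C (aromatic): 1 H each → 5
  1 × C: 1 H
  1 × C: no H
  1 × C (aromatic): no H
  Total hydrogens = 22.
Molecular formula: C16H22

C16H22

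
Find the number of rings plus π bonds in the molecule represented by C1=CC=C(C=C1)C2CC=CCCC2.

Molecular formula from the SMILES: C13H16.
DoU = (2C + 2 + N − H − X)/2 = (2·13 + 2 + 0 − 16 − 0)/2 = 12/2 = 6.
(Structurally: 2 ring(s) + 4 π bond(s) = 6.)

6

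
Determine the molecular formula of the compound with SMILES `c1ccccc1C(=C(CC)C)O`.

C11H14O

Heavy atoms from the SMILES: 11 C, 1 O.
Implicit hydrogens by atom environment:
  5 × C (aromatic): 1 H each → 5
  2 × C: 3 H each → 6
  2 × C: no H
  1 × C: 2 H
  1 × C (aromatic): no H
  1 × O: 1 H
  Total hydrogens = 14.
Molecular formula: C11H14O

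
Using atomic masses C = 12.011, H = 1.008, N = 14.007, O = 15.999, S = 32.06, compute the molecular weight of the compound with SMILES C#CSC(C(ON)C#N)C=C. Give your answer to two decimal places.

168.21

Molecular formula: C7H8N2OS.
M = 7×12.011 + 8×1.008 + 2×14.007 + 1×15.999 + 1×32.06 = 168.21 g/mol.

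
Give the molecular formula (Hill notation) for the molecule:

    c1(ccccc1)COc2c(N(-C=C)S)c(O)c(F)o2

C13H12FNO3S

Heavy atoms from the SMILES: 13 C, 1 F, 1 N, 3 O, 1 S.
Implicit hydrogens by atom environment:
  5 × C (aromatic): 1 H each → 5
  5 × C (aromatic): no H
  2 × C: 2 H each → 4
  1 × C: 1 H
  1 × F: no H
  1 × N: no H
  1 × O: 1 H
  1 × O (aromatic): no H
  1 × O: no H
  1 × S: 1 H
  Total hydrogens = 12.
Molecular formula: C13H12FNO3S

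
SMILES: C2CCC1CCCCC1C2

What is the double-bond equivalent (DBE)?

Molecular formula from the SMILES: C10H18.
DoU = (2C + 2 + N − H − X)/2 = (2·10 + 2 + 0 − 18 − 0)/2 = 4/2 = 2.
(Structurally: 2 ring(s) + 0 π bond(s) = 2.)

2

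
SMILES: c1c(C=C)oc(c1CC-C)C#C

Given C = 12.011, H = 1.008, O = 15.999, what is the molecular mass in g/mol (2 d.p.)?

160.22

Molecular formula: C11H12O.
M = 11×12.011 + 12×1.008 + 1×15.999 = 160.22 g/mol.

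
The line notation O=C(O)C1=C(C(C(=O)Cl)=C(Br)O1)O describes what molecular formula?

C6H2BrClO5

Heavy atoms from the SMILES: 1 Br, 6 C, 1 Cl, 5 O.
Implicit hydrogens by atom environment:
  4 × C (aromatic): no H
  2 × C: no H
  2 × O: 1 H each → 2
  2 × O: no H
  1 × Br: no H
  1 × Cl: no H
  1 × O (aromatic): no H
  Total hydrogens = 2.
Molecular formula: C6H2BrClO5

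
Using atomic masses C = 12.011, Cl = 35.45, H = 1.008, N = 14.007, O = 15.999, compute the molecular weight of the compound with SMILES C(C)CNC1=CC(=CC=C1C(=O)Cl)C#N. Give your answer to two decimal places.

222.67

Molecular formula: C11H11ClN2O.
M = 11×12.011 + 1×35.45 + 11×1.008 + 2×14.007 + 1×15.999 = 222.67 g/mol.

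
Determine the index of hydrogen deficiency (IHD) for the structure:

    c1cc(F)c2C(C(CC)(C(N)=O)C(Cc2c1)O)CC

6

Molecular formula from the SMILES: C15H20FNO2.
DoU = (2C + 2 + N − H − X)/2 = (2·15 + 2 + 1 − 20 − 1)/2 = 12/2 = 6.
(Structurally: 2 ring(s) + 4 π bond(s) = 6.)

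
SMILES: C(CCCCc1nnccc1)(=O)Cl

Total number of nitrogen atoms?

2

The symbol for nitrogen appears 2 times in the SMILES.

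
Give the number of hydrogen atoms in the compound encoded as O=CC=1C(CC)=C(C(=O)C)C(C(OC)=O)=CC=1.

14

Hydrogens are implicit in SMILES; fill each atom to its normal valence:
  4 × C (aromatic): no H
  4 × O: no H
  3 × C: 3 H each → 9
  2 × C (aromatic): 1 H each → 2
  2 × C: no H
  1 × C: 2 H
  1 × C: 1 H
  Total hydrogens = 14.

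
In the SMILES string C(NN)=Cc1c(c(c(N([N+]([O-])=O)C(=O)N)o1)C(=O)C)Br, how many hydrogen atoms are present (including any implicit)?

Hydrogens are implicit in SMILES; fill each atom to its normal valence:
  4 × C (aromatic): no H
  3 × O: no H
  2 × C: 1 H each → 2
  2 × C: no H
  2 × N: 2 H each → 4
  1 × Br: no H
  1 × C: 3 H
  1 × N: 1 H
  1 × N: no H
  1 × N (charge +1): no H
  1 × O (aromatic): no H
  1 × O (charge -1): no H
  Total hydrogens = 10.

10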